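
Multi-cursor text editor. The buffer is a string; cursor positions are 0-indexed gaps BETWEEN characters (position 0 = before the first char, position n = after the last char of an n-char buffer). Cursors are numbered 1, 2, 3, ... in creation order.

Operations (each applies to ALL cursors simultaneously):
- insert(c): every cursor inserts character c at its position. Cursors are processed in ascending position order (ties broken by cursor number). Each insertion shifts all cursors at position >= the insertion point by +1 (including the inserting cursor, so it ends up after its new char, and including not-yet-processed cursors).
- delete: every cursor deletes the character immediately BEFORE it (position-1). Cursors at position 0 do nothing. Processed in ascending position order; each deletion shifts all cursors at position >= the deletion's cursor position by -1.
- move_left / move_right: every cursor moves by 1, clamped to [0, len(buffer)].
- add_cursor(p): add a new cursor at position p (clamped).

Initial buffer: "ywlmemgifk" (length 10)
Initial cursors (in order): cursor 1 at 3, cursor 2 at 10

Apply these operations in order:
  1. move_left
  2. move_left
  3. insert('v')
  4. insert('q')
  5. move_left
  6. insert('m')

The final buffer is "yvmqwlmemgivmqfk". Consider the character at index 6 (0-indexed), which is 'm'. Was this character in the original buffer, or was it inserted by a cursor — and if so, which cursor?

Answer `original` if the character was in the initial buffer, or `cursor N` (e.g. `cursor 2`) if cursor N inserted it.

Answer: original

Derivation:
After op 1 (move_left): buffer="ywlmemgifk" (len 10), cursors c1@2 c2@9, authorship ..........
After op 2 (move_left): buffer="ywlmemgifk" (len 10), cursors c1@1 c2@8, authorship ..........
After op 3 (insert('v')): buffer="yvwlmemgivfk" (len 12), cursors c1@2 c2@10, authorship .1.......2..
After op 4 (insert('q')): buffer="yvqwlmemgivqfk" (len 14), cursors c1@3 c2@12, authorship .11.......22..
After op 5 (move_left): buffer="yvqwlmemgivqfk" (len 14), cursors c1@2 c2@11, authorship .11.......22..
After op 6 (insert('m')): buffer="yvmqwlmemgivmqfk" (len 16), cursors c1@3 c2@13, authorship .111.......222..
Authorship (.=original, N=cursor N): . 1 1 1 . . . . . . . 2 2 2 . .
Index 6: author = original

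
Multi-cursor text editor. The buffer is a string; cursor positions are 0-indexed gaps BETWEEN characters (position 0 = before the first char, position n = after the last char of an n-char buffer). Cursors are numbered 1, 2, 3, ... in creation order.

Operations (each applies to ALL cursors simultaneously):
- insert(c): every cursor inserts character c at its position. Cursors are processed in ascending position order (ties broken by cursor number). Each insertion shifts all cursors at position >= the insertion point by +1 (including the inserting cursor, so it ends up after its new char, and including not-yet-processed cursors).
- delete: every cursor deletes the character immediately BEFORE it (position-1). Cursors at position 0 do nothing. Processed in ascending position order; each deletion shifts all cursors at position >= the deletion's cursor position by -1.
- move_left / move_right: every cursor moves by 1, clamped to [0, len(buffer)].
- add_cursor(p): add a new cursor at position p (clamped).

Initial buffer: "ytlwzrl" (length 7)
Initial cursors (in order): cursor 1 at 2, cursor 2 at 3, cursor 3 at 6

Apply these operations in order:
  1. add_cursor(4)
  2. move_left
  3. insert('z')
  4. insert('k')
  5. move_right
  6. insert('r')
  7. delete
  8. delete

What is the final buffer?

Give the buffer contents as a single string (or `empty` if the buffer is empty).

After op 1 (add_cursor(4)): buffer="ytlwzrl" (len 7), cursors c1@2 c2@3 c4@4 c3@6, authorship .......
After op 2 (move_left): buffer="ytlwzrl" (len 7), cursors c1@1 c2@2 c4@3 c3@5, authorship .......
After op 3 (insert('z')): buffer="yztzlzwzzrl" (len 11), cursors c1@2 c2@4 c4@6 c3@9, authorship .1.2.4..3..
After op 4 (insert('k')): buffer="yzktzklzkwzzkrl" (len 15), cursors c1@3 c2@6 c4@9 c3@13, authorship .11.22.44..33..
After op 5 (move_right): buffer="yzktzklzkwzzkrl" (len 15), cursors c1@4 c2@7 c4@10 c3@14, authorship .11.22.44..33..
After op 6 (insert('r')): buffer="yzktrzklrzkwrzzkrrl" (len 19), cursors c1@5 c2@9 c4@13 c3@18, authorship .11.122.244.4.33.3.
After op 7 (delete): buffer="yzktzklzkwzzkrl" (len 15), cursors c1@4 c2@7 c4@10 c3@14, authorship .11.22.44..33..
After op 8 (delete): buffer="yzkzkzkzzkl" (len 11), cursors c1@3 c2@5 c4@7 c3@10, authorship .112244.33.

Answer: yzkzkzkzzkl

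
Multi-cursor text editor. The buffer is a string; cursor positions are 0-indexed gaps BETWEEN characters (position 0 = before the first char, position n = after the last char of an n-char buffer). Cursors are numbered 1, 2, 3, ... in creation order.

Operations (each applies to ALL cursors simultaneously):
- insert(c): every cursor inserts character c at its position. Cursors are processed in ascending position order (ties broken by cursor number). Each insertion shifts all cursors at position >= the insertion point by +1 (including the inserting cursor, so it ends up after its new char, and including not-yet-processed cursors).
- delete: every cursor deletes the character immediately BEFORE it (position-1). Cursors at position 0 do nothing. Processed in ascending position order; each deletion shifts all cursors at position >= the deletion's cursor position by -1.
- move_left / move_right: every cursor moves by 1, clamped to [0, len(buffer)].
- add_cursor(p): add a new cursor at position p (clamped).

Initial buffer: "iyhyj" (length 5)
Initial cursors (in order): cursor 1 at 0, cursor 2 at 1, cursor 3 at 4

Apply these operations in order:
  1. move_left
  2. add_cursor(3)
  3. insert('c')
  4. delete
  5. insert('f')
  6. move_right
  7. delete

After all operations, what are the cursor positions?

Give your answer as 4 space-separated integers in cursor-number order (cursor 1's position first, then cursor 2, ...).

Answer: 1 1 4 4

Derivation:
After op 1 (move_left): buffer="iyhyj" (len 5), cursors c1@0 c2@0 c3@3, authorship .....
After op 2 (add_cursor(3)): buffer="iyhyj" (len 5), cursors c1@0 c2@0 c3@3 c4@3, authorship .....
After op 3 (insert('c')): buffer="cciyhccyj" (len 9), cursors c1@2 c2@2 c3@7 c4@7, authorship 12...34..
After op 4 (delete): buffer="iyhyj" (len 5), cursors c1@0 c2@0 c3@3 c4@3, authorship .....
After op 5 (insert('f')): buffer="ffiyhffyj" (len 9), cursors c1@2 c2@2 c3@7 c4@7, authorship 12...34..
After op 6 (move_right): buffer="ffiyhffyj" (len 9), cursors c1@3 c2@3 c3@8 c4@8, authorship 12...34..
After op 7 (delete): buffer="fyhfj" (len 5), cursors c1@1 c2@1 c3@4 c4@4, authorship 1..3.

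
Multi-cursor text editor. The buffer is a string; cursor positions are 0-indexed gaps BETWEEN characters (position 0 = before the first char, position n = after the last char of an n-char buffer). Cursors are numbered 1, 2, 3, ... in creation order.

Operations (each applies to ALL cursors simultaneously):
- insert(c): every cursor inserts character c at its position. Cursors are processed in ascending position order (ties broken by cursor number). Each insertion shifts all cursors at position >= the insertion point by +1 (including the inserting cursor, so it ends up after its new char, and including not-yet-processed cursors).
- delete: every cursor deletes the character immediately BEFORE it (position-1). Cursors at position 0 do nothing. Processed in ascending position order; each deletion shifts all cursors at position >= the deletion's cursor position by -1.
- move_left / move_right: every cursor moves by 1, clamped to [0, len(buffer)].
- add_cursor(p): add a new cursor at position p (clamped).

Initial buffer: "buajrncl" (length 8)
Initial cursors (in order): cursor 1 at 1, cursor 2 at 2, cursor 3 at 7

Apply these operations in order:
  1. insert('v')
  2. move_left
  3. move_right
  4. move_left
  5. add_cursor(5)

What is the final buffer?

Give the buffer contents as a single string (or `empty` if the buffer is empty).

Answer: bvuvajrncvl

Derivation:
After op 1 (insert('v')): buffer="bvuvajrncvl" (len 11), cursors c1@2 c2@4 c3@10, authorship .1.2.....3.
After op 2 (move_left): buffer="bvuvajrncvl" (len 11), cursors c1@1 c2@3 c3@9, authorship .1.2.....3.
After op 3 (move_right): buffer="bvuvajrncvl" (len 11), cursors c1@2 c2@4 c3@10, authorship .1.2.....3.
After op 4 (move_left): buffer="bvuvajrncvl" (len 11), cursors c1@1 c2@3 c3@9, authorship .1.2.....3.
After op 5 (add_cursor(5)): buffer="bvuvajrncvl" (len 11), cursors c1@1 c2@3 c4@5 c3@9, authorship .1.2.....3.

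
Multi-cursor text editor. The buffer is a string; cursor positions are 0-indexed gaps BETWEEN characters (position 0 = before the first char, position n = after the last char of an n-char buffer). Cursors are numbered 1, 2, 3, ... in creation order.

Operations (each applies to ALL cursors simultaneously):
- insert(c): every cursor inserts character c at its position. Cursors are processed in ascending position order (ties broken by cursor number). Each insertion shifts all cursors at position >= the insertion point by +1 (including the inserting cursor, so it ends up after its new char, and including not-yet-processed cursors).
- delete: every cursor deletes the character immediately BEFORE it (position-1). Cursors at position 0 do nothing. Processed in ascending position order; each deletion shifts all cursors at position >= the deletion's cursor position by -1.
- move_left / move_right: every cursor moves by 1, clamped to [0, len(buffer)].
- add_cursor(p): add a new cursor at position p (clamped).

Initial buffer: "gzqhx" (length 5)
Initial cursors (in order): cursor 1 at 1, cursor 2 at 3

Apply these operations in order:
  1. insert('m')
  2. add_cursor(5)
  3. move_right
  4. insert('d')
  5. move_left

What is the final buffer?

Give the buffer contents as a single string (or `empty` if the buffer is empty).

After op 1 (insert('m')): buffer="gmzqmhx" (len 7), cursors c1@2 c2@5, authorship .1..2..
After op 2 (add_cursor(5)): buffer="gmzqmhx" (len 7), cursors c1@2 c2@5 c3@5, authorship .1..2..
After op 3 (move_right): buffer="gmzqmhx" (len 7), cursors c1@3 c2@6 c3@6, authorship .1..2..
After op 4 (insert('d')): buffer="gmzdqmhddx" (len 10), cursors c1@4 c2@9 c3@9, authorship .1.1.2.23.
After op 5 (move_left): buffer="gmzdqmhddx" (len 10), cursors c1@3 c2@8 c3@8, authorship .1.1.2.23.

Answer: gmzdqmhddx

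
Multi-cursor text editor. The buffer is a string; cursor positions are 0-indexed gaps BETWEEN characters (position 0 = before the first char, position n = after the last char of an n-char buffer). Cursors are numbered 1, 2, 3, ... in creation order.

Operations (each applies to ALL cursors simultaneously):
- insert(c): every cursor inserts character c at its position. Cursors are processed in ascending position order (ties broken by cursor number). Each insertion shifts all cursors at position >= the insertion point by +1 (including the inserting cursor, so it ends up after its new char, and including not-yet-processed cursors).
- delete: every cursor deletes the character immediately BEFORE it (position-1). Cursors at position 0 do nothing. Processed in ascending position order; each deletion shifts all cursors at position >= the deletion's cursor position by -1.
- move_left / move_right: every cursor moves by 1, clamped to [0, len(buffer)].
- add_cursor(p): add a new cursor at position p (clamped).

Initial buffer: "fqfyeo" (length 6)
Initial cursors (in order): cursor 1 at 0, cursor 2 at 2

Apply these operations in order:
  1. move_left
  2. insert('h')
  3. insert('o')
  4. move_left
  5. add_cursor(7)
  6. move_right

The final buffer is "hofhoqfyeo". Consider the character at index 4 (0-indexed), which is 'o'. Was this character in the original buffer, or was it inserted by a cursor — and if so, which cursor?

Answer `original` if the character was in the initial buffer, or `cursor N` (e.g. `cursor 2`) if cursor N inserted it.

After op 1 (move_left): buffer="fqfyeo" (len 6), cursors c1@0 c2@1, authorship ......
After op 2 (insert('h')): buffer="hfhqfyeo" (len 8), cursors c1@1 c2@3, authorship 1.2.....
After op 3 (insert('o')): buffer="hofhoqfyeo" (len 10), cursors c1@2 c2@5, authorship 11.22.....
After op 4 (move_left): buffer="hofhoqfyeo" (len 10), cursors c1@1 c2@4, authorship 11.22.....
After op 5 (add_cursor(7)): buffer="hofhoqfyeo" (len 10), cursors c1@1 c2@4 c3@7, authorship 11.22.....
After op 6 (move_right): buffer="hofhoqfyeo" (len 10), cursors c1@2 c2@5 c3@8, authorship 11.22.....
Authorship (.=original, N=cursor N): 1 1 . 2 2 . . . . .
Index 4: author = 2

Answer: cursor 2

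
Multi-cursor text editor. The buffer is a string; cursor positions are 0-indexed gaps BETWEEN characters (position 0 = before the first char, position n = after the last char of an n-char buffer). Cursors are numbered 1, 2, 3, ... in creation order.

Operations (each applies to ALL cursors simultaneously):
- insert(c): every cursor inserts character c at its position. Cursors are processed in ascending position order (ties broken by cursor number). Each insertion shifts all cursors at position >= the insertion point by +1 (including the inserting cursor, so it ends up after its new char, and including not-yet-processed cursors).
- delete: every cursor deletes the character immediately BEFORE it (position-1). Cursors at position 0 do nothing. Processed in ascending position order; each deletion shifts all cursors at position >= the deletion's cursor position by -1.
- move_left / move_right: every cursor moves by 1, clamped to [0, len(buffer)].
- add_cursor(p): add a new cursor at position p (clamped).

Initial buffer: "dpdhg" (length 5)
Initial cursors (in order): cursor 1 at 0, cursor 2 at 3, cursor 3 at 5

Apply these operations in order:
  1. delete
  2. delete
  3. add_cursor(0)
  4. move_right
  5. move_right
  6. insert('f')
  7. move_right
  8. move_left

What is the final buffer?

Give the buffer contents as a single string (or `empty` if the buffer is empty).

After op 1 (delete): buffer="dph" (len 3), cursors c1@0 c2@2 c3@3, authorship ...
After op 2 (delete): buffer="d" (len 1), cursors c1@0 c2@1 c3@1, authorship .
After op 3 (add_cursor(0)): buffer="d" (len 1), cursors c1@0 c4@0 c2@1 c3@1, authorship .
After op 4 (move_right): buffer="d" (len 1), cursors c1@1 c2@1 c3@1 c4@1, authorship .
After op 5 (move_right): buffer="d" (len 1), cursors c1@1 c2@1 c3@1 c4@1, authorship .
After op 6 (insert('f')): buffer="dffff" (len 5), cursors c1@5 c2@5 c3@5 c4@5, authorship .1234
After op 7 (move_right): buffer="dffff" (len 5), cursors c1@5 c2@5 c3@5 c4@5, authorship .1234
After op 8 (move_left): buffer="dffff" (len 5), cursors c1@4 c2@4 c3@4 c4@4, authorship .1234

Answer: dffff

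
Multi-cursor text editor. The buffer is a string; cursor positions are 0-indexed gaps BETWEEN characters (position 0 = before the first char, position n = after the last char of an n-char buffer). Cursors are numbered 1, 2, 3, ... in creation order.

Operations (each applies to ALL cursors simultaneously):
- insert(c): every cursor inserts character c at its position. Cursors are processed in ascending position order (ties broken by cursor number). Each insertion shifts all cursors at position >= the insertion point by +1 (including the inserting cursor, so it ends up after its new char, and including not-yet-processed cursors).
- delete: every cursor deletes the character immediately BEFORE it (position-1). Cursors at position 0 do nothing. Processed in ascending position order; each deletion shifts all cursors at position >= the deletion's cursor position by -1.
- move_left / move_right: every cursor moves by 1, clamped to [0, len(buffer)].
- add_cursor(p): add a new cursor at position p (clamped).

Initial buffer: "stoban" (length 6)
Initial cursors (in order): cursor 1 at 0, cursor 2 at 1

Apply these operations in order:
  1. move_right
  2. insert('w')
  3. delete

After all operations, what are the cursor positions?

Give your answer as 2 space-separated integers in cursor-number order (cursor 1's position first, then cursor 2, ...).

After op 1 (move_right): buffer="stoban" (len 6), cursors c1@1 c2@2, authorship ......
After op 2 (insert('w')): buffer="swtwoban" (len 8), cursors c1@2 c2@4, authorship .1.2....
After op 3 (delete): buffer="stoban" (len 6), cursors c1@1 c2@2, authorship ......

Answer: 1 2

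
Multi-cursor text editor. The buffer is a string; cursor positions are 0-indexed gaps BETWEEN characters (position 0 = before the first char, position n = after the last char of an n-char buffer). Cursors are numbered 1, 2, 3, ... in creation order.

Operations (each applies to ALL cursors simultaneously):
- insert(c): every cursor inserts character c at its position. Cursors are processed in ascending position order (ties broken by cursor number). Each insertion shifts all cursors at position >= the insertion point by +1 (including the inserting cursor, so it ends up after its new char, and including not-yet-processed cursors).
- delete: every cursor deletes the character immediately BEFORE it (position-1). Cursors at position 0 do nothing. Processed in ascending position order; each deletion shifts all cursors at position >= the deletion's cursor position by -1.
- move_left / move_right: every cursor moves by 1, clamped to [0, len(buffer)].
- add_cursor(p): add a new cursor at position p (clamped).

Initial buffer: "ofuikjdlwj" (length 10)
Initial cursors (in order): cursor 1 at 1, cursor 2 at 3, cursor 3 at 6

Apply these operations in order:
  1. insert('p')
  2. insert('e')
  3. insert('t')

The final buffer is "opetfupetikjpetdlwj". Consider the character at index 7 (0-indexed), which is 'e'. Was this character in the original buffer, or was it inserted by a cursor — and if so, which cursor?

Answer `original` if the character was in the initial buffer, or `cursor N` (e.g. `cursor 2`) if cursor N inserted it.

Answer: cursor 2

Derivation:
After op 1 (insert('p')): buffer="opfupikjpdlwj" (len 13), cursors c1@2 c2@5 c3@9, authorship .1..2...3....
After op 2 (insert('e')): buffer="opefupeikjpedlwj" (len 16), cursors c1@3 c2@7 c3@12, authorship .11..22...33....
After op 3 (insert('t')): buffer="opetfupetikjpetdlwj" (len 19), cursors c1@4 c2@9 c3@15, authorship .111..222...333....
Authorship (.=original, N=cursor N): . 1 1 1 . . 2 2 2 . . . 3 3 3 . . . .
Index 7: author = 2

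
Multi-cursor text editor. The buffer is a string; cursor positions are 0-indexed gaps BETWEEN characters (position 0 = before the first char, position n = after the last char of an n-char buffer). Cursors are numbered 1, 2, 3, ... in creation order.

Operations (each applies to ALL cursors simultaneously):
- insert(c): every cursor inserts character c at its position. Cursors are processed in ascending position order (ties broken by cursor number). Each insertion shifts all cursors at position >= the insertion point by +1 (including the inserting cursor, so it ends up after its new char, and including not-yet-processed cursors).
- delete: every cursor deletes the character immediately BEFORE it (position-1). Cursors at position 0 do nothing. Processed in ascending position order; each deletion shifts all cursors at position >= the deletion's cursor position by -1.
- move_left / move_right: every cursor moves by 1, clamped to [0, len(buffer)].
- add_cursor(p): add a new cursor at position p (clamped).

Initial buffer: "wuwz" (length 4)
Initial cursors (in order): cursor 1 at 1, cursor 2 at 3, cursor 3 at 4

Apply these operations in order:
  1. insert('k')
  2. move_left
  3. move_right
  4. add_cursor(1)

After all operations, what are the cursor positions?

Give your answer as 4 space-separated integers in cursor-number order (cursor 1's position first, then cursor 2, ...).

After op 1 (insert('k')): buffer="wkuwkzk" (len 7), cursors c1@2 c2@5 c3@7, authorship .1..2.3
After op 2 (move_left): buffer="wkuwkzk" (len 7), cursors c1@1 c2@4 c3@6, authorship .1..2.3
After op 3 (move_right): buffer="wkuwkzk" (len 7), cursors c1@2 c2@5 c3@7, authorship .1..2.3
After op 4 (add_cursor(1)): buffer="wkuwkzk" (len 7), cursors c4@1 c1@2 c2@5 c3@7, authorship .1..2.3

Answer: 2 5 7 1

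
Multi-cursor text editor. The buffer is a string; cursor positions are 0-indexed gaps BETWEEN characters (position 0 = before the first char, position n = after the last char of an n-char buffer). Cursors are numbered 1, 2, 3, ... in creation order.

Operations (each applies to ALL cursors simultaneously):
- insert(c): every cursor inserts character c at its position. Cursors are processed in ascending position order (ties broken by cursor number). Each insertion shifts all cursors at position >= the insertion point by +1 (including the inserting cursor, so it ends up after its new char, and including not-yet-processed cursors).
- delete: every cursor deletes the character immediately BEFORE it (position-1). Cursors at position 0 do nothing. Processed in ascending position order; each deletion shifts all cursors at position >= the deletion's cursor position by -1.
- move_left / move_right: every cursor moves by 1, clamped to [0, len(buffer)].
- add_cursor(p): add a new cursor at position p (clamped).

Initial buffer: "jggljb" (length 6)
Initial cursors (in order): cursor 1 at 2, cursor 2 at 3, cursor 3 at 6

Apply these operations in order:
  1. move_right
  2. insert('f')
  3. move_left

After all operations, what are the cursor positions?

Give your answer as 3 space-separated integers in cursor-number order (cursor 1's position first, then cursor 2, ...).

After op 1 (move_right): buffer="jggljb" (len 6), cursors c1@3 c2@4 c3@6, authorship ......
After op 2 (insert('f')): buffer="jggflfjbf" (len 9), cursors c1@4 c2@6 c3@9, authorship ...1.2..3
After op 3 (move_left): buffer="jggflfjbf" (len 9), cursors c1@3 c2@5 c3@8, authorship ...1.2..3

Answer: 3 5 8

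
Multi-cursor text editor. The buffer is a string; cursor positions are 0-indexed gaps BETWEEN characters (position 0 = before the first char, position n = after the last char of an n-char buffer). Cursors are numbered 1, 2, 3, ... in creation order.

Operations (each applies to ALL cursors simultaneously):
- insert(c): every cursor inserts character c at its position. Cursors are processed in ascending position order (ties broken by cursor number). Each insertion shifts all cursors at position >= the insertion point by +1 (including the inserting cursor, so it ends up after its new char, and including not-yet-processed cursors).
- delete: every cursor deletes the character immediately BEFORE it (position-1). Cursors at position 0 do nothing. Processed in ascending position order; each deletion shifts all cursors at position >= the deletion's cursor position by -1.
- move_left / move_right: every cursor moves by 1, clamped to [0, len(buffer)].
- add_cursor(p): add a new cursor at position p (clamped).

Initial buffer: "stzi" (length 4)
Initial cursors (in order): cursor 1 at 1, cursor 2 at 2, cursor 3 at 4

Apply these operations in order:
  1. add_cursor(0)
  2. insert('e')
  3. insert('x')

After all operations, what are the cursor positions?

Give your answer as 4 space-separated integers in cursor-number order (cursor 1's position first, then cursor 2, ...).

After op 1 (add_cursor(0)): buffer="stzi" (len 4), cursors c4@0 c1@1 c2@2 c3@4, authorship ....
After op 2 (insert('e')): buffer="esetezie" (len 8), cursors c4@1 c1@3 c2@5 c3@8, authorship 4.1.2..3
After op 3 (insert('x')): buffer="exsextexziex" (len 12), cursors c4@2 c1@5 c2@8 c3@12, authorship 44.11.22..33

Answer: 5 8 12 2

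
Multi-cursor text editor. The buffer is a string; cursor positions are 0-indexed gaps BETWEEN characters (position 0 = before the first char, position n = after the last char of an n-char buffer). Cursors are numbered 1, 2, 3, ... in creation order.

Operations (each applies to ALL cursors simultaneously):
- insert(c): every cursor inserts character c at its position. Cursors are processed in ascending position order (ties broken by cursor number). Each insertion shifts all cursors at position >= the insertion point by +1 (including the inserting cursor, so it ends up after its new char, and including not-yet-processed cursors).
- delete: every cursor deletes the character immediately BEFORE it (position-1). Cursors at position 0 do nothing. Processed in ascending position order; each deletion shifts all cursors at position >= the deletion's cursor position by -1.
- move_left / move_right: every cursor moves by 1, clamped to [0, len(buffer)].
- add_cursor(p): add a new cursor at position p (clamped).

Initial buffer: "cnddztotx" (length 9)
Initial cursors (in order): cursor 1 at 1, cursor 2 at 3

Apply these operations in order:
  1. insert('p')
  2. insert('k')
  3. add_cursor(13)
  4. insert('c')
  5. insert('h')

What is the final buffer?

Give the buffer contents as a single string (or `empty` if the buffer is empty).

Answer: cpkchndpkchdztotxch

Derivation:
After op 1 (insert('p')): buffer="cpndpdztotx" (len 11), cursors c1@2 c2@5, authorship .1..2......
After op 2 (insert('k')): buffer="cpkndpkdztotx" (len 13), cursors c1@3 c2@7, authorship .11..22......
After op 3 (add_cursor(13)): buffer="cpkndpkdztotx" (len 13), cursors c1@3 c2@7 c3@13, authorship .11..22......
After op 4 (insert('c')): buffer="cpkcndpkcdztotxc" (len 16), cursors c1@4 c2@9 c3@16, authorship .111..222......3
After op 5 (insert('h')): buffer="cpkchndpkchdztotxch" (len 19), cursors c1@5 c2@11 c3@19, authorship .1111..2222......33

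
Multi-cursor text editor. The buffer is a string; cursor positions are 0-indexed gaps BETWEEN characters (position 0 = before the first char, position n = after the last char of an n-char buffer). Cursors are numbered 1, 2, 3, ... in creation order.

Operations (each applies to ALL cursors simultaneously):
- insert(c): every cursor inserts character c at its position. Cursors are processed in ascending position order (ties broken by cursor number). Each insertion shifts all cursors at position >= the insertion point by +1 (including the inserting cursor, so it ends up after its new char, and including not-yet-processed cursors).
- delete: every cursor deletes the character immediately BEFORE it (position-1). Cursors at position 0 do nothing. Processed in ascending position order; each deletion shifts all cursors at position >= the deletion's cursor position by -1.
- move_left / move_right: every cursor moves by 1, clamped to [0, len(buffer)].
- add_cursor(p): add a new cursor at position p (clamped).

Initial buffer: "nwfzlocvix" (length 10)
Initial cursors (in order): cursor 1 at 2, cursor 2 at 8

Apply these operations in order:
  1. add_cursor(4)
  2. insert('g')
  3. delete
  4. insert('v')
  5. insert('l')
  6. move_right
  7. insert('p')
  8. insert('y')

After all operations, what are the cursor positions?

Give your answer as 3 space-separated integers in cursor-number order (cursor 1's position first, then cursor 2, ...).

Answer: 7 21 13

Derivation:
After op 1 (add_cursor(4)): buffer="nwfzlocvix" (len 10), cursors c1@2 c3@4 c2@8, authorship ..........
After op 2 (insert('g')): buffer="nwgfzglocvgix" (len 13), cursors c1@3 c3@6 c2@11, authorship ..1..3....2..
After op 3 (delete): buffer="nwfzlocvix" (len 10), cursors c1@2 c3@4 c2@8, authorship ..........
After op 4 (insert('v')): buffer="nwvfzvlocvvix" (len 13), cursors c1@3 c3@6 c2@11, authorship ..1..3....2..
After op 5 (insert('l')): buffer="nwvlfzvllocvvlix" (len 16), cursors c1@4 c3@8 c2@14, authorship ..11..33....22..
After op 6 (move_right): buffer="nwvlfzvllocvvlix" (len 16), cursors c1@5 c3@9 c2@15, authorship ..11..33....22..
After op 7 (insert('p')): buffer="nwvlfpzvllpocvvlipx" (len 19), cursors c1@6 c3@11 c2@18, authorship ..11.1.33.3...22.2.
After op 8 (insert('y')): buffer="nwvlfpyzvllpyocvvlipyx" (len 22), cursors c1@7 c3@13 c2@21, authorship ..11.11.33.33...22.22.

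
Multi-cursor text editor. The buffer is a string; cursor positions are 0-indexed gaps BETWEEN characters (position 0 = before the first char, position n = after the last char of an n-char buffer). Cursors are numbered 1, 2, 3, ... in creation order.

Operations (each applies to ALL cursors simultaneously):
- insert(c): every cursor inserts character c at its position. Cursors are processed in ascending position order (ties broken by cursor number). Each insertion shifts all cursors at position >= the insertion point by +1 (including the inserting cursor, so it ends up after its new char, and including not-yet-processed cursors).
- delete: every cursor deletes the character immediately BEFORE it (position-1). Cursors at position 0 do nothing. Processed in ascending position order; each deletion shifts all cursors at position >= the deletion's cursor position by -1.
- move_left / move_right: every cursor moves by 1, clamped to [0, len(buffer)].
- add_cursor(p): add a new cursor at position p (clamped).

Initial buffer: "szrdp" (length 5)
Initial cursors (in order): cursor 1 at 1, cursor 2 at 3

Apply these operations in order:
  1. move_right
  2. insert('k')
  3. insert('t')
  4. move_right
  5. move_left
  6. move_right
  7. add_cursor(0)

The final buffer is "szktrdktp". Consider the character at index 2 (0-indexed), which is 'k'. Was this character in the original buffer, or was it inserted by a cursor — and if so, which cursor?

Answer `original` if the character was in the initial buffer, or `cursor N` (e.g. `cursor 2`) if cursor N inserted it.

After op 1 (move_right): buffer="szrdp" (len 5), cursors c1@2 c2@4, authorship .....
After op 2 (insert('k')): buffer="szkrdkp" (len 7), cursors c1@3 c2@6, authorship ..1..2.
After op 3 (insert('t')): buffer="szktrdktp" (len 9), cursors c1@4 c2@8, authorship ..11..22.
After op 4 (move_right): buffer="szktrdktp" (len 9), cursors c1@5 c2@9, authorship ..11..22.
After op 5 (move_left): buffer="szktrdktp" (len 9), cursors c1@4 c2@8, authorship ..11..22.
After op 6 (move_right): buffer="szktrdktp" (len 9), cursors c1@5 c2@9, authorship ..11..22.
After op 7 (add_cursor(0)): buffer="szktrdktp" (len 9), cursors c3@0 c1@5 c2@9, authorship ..11..22.
Authorship (.=original, N=cursor N): . . 1 1 . . 2 2 .
Index 2: author = 1

Answer: cursor 1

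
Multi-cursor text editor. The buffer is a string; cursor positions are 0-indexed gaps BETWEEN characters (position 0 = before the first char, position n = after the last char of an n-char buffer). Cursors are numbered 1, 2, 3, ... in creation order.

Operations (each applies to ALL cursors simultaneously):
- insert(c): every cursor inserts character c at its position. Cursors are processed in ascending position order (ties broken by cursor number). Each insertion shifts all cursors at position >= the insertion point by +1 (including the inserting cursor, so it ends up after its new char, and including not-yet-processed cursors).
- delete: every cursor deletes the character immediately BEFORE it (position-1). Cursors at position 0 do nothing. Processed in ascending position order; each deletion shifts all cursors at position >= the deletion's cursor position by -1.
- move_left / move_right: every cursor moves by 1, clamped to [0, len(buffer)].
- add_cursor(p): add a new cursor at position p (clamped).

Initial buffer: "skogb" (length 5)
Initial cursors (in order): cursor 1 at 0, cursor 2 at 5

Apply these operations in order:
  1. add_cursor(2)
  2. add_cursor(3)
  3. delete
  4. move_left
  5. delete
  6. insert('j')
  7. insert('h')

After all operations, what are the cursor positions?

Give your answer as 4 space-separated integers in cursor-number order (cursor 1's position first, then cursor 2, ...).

After op 1 (add_cursor(2)): buffer="skogb" (len 5), cursors c1@0 c3@2 c2@5, authorship .....
After op 2 (add_cursor(3)): buffer="skogb" (len 5), cursors c1@0 c3@2 c4@3 c2@5, authorship .....
After op 3 (delete): buffer="sg" (len 2), cursors c1@0 c3@1 c4@1 c2@2, authorship ..
After op 4 (move_left): buffer="sg" (len 2), cursors c1@0 c3@0 c4@0 c2@1, authorship ..
After op 5 (delete): buffer="g" (len 1), cursors c1@0 c2@0 c3@0 c4@0, authorship .
After op 6 (insert('j')): buffer="jjjjg" (len 5), cursors c1@4 c2@4 c3@4 c4@4, authorship 1234.
After op 7 (insert('h')): buffer="jjjjhhhhg" (len 9), cursors c1@8 c2@8 c3@8 c4@8, authorship 12341234.

Answer: 8 8 8 8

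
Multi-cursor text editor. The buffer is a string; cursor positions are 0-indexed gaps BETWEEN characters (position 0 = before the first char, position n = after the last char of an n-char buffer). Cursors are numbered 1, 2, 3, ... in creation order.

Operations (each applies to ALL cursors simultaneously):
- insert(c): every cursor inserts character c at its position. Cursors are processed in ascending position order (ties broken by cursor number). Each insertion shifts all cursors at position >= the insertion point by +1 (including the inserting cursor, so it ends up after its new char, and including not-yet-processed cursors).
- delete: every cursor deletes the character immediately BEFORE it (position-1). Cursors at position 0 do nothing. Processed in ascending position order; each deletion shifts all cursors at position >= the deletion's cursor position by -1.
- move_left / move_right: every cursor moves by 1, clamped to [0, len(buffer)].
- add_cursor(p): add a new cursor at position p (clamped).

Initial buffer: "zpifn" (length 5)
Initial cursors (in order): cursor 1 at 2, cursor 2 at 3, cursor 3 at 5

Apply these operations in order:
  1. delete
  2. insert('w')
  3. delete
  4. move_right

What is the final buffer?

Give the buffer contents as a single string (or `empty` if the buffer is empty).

After op 1 (delete): buffer="zf" (len 2), cursors c1@1 c2@1 c3@2, authorship ..
After op 2 (insert('w')): buffer="zwwfw" (len 5), cursors c1@3 c2@3 c3@5, authorship .12.3
After op 3 (delete): buffer="zf" (len 2), cursors c1@1 c2@1 c3@2, authorship ..
After op 4 (move_right): buffer="zf" (len 2), cursors c1@2 c2@2 c3@2, authorship ..

Answer: zf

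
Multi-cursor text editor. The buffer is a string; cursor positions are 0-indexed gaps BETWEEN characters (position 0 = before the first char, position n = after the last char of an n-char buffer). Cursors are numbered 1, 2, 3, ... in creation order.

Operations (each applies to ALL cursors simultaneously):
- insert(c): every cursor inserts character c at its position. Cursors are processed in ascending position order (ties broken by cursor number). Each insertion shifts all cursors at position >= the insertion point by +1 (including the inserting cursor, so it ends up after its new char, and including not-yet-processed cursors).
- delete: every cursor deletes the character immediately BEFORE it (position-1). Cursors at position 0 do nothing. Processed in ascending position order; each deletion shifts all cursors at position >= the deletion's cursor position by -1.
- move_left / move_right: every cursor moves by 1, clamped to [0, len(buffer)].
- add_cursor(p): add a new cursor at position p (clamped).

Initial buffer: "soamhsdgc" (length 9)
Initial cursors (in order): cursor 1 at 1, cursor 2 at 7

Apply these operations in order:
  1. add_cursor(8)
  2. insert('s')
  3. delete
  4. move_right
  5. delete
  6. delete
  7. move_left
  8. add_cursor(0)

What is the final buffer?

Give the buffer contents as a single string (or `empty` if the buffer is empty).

Answer: amh

Derivation:
After op 1 (add_cursor(8)): buffer="soamhsdgc" (len 9), cursors c1@1 c2@7 c3@8, authorship .........
After op 2 (insert('s')): buffer="ssoamhsdsgsc" (len 12), cursors c1@2 c2@9 c3@11, authorship .1......2.3.
After op 3 (delete): buffer="soamhsdgc" (len 9), cursors c1@1 c2@7 c3@8, authorship .........
After op 4 (move_right): buffer="soamhsdgc" (len 9), cursors c1@2 c2@8 c3@9, authorship .........
After op 5 (delete): buffer="samhsd" (len 6), cursors c1@1 c2@6 c3@6, authorship ......
After op 6 (delete): buffer="amh" (len 3), cursors c1@0 c2@3 c3@3, authorship ...
After op 7 (move_left): buffer="amh" (len 3), cursors c1@0 c2@2 c3@2, authorship ...
After op 8 (add_cursor(0)): buffer="amh" (len 3), cursors c1@0 c4@0 c2@2 c3@2, authorship ...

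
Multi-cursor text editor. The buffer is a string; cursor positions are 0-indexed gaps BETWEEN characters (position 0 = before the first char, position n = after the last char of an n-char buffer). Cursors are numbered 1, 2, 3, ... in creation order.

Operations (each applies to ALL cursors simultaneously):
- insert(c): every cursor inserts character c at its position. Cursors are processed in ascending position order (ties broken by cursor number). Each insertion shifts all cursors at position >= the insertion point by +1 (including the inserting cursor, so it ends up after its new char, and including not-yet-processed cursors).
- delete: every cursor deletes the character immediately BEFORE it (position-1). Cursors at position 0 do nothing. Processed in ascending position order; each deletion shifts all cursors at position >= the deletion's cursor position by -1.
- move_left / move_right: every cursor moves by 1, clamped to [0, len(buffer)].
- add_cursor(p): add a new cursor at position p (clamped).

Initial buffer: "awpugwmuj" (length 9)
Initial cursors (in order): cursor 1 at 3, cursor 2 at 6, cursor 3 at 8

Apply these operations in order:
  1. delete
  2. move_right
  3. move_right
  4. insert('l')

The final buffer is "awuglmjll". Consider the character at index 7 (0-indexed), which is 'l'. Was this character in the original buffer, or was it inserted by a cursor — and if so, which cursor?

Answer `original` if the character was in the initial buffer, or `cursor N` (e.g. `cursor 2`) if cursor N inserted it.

Answer: cursor 2

Derivation:
After op 1 (delete): buffer="awugmj" (len 6), cursors c1@2 c2@4 c3@5, authorship ......
After op 2 (move_right): buffer="awugmj" (len 6), cursors c1@3 c2@5 c3@6, authorship ......
After op 3 (move_right): buffer="awugmj" (len 6), cursors c1@4 c2@6 c3@6, authorship ......
After op 4 (insert('l')): buffer="awuglmjll" (len 9), cursors c1@5 c2@9 c3@9, authorship ....1..23
Authorship (.=original, N=cursor N): . . . . 1 . . 2 3
Index 7: author = 2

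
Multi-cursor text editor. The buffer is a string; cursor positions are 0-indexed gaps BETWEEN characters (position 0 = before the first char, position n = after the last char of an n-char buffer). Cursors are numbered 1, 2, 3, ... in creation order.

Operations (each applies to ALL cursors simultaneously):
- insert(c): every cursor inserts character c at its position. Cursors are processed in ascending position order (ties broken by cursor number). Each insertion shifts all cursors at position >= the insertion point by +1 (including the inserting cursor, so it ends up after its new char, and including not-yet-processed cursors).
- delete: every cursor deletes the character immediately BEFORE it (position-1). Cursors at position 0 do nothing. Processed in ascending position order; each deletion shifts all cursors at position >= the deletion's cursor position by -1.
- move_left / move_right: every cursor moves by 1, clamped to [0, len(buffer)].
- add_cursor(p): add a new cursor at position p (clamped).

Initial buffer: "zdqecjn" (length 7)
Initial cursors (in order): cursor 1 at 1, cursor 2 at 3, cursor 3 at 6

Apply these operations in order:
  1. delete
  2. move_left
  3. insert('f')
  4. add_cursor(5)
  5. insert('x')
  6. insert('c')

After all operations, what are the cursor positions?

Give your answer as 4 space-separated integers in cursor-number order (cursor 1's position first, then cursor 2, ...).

After op 1 (delete): buffer="decn" (len 4), cursors c1@0 c2@1 c3@3, authorship ....
After op 2 (move_left): buffer="decn" (len 4), cursors c1@0 c2@0 c3@2, authorship ....
After op 3 (insert('f')): buffer="ffdefcn" (len 7), cursors c1@2 c2@2 c3@5, authorship 12..3..
After op 4 (add_cursor(5)): buffer="ffdefcn" (len 7), cursors c1@2 c2@2 c3@5 c4@5, authorship 12..3..
After op 5 (insert('x')): buffer="ffxxdefxxcn" (len 11), cursors c1@4 c2@4 c3@9 c4@9, authorship 1212..334..
After op 6 (insert('c')): buffer="ffxxccdefxxcccn" (len 15), cursors c1@6 c2@6 c3@13 c4@13, authorship 121212..33434..

Answer: 6 6 13 13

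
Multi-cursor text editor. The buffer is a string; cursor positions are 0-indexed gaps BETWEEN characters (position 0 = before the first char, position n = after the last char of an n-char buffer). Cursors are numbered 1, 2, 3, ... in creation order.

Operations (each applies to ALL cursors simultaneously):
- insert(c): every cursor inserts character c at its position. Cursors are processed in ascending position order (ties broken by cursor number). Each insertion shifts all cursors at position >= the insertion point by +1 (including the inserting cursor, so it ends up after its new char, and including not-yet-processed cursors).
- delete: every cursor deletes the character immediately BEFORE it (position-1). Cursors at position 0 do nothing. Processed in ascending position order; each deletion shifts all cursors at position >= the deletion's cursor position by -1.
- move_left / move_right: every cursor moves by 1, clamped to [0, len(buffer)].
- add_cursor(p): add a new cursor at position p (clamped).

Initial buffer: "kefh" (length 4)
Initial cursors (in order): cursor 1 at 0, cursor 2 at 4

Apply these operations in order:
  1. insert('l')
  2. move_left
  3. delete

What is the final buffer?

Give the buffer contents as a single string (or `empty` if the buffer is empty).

Answer: lkefl

Derivation:
After op 1 (insert('l')): buffer="lkefhl" (len 6), cursors c1@1 c2@6, authorship 1....2
After op 2 (move_left): buffer="lkefhl" (len 6), cursors c1@0 c2@5, authorship 1....2
After op 3 (delete): buffer="lkefl" (len 5), cursors c1@0 c2@4, authorship 1...2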